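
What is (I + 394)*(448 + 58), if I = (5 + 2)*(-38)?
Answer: 64768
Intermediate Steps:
I = -266 (I = 7*(-38) = -266)
(I + 394)*(448 + 58) = (-266 + 394)*(448 + 58) = 128*506 = 64768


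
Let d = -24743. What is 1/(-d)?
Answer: 1/24743 ≈ 4.0415e-5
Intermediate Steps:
1/(-d) = 1/(-1*(-24743)) = 1/24743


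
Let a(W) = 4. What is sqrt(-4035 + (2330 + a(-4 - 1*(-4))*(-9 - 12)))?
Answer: I*sqrt(1789) ≈ 42.297*I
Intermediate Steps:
sqrt(-4035 + (2330 + a(-4 - 1*(-4))*(-9 - 12))) = sqrt(-4035 + (2330 + 4*(-9 - 12))) = sqrt(-4035 + (2330 + 4*(-21))) = sqrt(-4035 + (2330 - 84)) = sqrt(-4035 + 2246) = sqrt(-1789) = I*sqrt(1789)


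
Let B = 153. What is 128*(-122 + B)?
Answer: 3968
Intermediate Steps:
128*(-122 + B) = 128*(-122 + 153) = 128*31 = 3968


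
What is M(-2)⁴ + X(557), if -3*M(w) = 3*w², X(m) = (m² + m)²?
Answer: 96600369892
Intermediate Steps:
X(m) = (m + m²)²
M(w) = -w²
M(-2)⁴ + X(557) = (-1*(-2)²)⁴ + 557²*(1 + 557)² = (-1*4)⁴ + 310249*558² = (-4)⁴ + 310249*311364 = 256 + 96600369636 = 96600369892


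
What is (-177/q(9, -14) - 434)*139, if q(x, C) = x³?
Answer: -14667419/243 ≈ -60360.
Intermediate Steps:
(-177/q(9, -14) - 434)*139 = (-177/(9³) - 434)*139 = (-177/729 - 434)*139 = (-177*1/729 - 434)*139 = (-59/243 - 434)*139 = -105521/243*139 = -14667419/243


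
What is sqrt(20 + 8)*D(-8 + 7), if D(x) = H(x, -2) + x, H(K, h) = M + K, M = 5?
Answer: 6*sqrt(7) ≈ 15.875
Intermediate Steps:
H(K, h) = 5 + K
D(x) = 5 + 2*x (D(x) = (5 + x) + x = 5 + 2*x)
sqrt(20 + 8)*D(-8 + 7) = sqrt(20 + 8)*(5 + 2*(-8 + 7)) = sqrt(28)*(5 + 2*(-1)) = (2*sqrt(7))*(5 - 2) = (2*sqrt(7))*3 = 6*sqrt(7)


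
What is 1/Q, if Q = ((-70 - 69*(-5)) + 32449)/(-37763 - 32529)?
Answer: -17573/8181 ≈ -2.1480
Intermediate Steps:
Q = -8181/17573 (Q = ((-70 + 345) + 32449)/(-70292) = (275 + 32449)*(-1/70292) = 32724*(-1/70292) = -8181/17573 ≈ -0.46554)
1/Q = 1/(-8181/17573) = -17573/8181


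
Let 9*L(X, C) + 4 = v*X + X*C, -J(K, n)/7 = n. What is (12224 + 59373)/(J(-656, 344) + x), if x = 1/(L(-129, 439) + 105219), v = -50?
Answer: -64207187242/2159460679 ≈ -29.733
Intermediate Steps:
J(K, n) = -7*n
L(X, C) = -4/9 - 50*X/9 + C*X/9 (L(X, C) = -4/9 + (-50*X + X*C)/9 = -4/9 + (-50*X + C*X)/9 = -4/9 + (-50*X/9 + C*X/9) = -4/9 - 50*X/9 + C*X/9)
x = 9/896786 (x = 1/((-4/9 - 50/9*(-129) + (⅑)*439*(-129)) + 105219) = 1/((-4/9 + 2150/3 - 18877/3) + 105219) = 1/(-50185/9 + 105219) = 1/(896786/9) = 9/896786 ≈ 1.0036e-5)
(12224 + 59373)/(J(-656, 344) + x) = (12224 + 59373)/(-7*344 + 9/896786) = 71597/(-2408 + 9/896786) = 71597/(-2159460679/896786) = 71597*(-896786/2159460679) = -64207187242/2159460679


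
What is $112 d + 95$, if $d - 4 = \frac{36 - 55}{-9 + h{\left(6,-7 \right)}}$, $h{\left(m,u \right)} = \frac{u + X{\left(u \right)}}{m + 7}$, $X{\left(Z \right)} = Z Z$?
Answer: $\frac{68389}{75} \approx 911.85$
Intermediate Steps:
$X{\left(Z \right)} = Z^{2}$
$h{\left(m,u \right)} = \frac{u + u^{2}}{7 + m}$ ($h{\left(m,u \right)} = \frac{u + u^{2}}{m + 7} = \frac{u + u^{2}}{7 + m}$)
$d = \frac{547}{75}$ ($d = 4 + \frac{36 - 55}{-9 - \frac{7 \left(1 - 7\right)}{7 + 6}} = 4 - \frac{19}{-9 - 7 \cdot \frac{1}{13} \left(-6\right)} = 4 - \frac{19}{-9 - \frac{7}{13} \left(-6\right)} = 4 - \frac{19}{-9 + \frac{42}{13}} = 4 - \frac{19}{- \frac{75}{13}} = 4 - - \frac{247}{75} = 4 + \frac{247}{75} = \frac{547}{75} \approx 7.2933$)
$112 d + 95 = 112 \cdot \frac{547}{75} + 95 = \frac{61264}{75} + 95 = \frac{68389}{75}$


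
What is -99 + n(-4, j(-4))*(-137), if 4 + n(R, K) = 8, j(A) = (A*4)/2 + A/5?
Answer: -647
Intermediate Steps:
j(A) = 11*A/5 (j(A) = (4*A)*(½) + A*(⅕) = 2*A + A/5 = 11*A/5)
n(R, K) = 4 (n(R, K) = -4 + 8 = 4)
-99 + n(-4, j(-4))*(-137) = -99 + 4*(-137) = -99 - 548 = -647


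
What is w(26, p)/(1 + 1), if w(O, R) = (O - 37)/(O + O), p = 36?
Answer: -11/104 ≈ -0.10577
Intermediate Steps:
w(O, R) = (-37 + O)/(2*O) (w(O, R) = (-37 + O)/((2*O)) = (-37 + O)*(1/(2*O)) = (-37 + O)/(2*O))
w(26, p)/(1 + 1) = ((½)*(-37 + 26)/26)/(1 + 1) = ((½)*(1/26)*(-11))/2 = (½)*(-11/52) = -11/104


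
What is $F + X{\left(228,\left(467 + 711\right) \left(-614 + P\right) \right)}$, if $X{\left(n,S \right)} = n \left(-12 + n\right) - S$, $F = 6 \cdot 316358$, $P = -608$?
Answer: $3386912$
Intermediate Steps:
$F = 1898148$
$X{\left(n,S \right)} = - S + n \left(-12 + n\right)$
$F + X{\left(228,\left(467 + 711\right) \left(-614 + P\right) \right)} = 1898148 - \left(2736 - 51984 + \left(467 + 711\right) \left(-614 - 608\right)\right) = 1898148 - \left(-49248 - 1439516\right) = 1898148 - -1488764 = 1898148 + \left(51984 + 1439516 - 2736\right) = 1898148 + 1488764 = 3386912$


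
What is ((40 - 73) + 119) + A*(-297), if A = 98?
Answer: -29020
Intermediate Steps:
((40 - 73) + 119) + A*(-297) = ((40 - 73) + 119) + 98*(-297) = (-33 + 119) - 29106 = 86 - 29106 = -29020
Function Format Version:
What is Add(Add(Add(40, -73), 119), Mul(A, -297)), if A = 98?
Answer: -29020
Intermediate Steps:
Add(Add(Add(40, -73), 119), Mul(A, -297)) = Add(Add(Add(40, -73), 119), Mul(98, -297)) = Add(Add(-33, 119), -29106) = Add(86, -29106) = -29020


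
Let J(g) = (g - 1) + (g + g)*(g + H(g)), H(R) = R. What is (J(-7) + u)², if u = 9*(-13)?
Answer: 5041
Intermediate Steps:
u = -117
J(g) = -1 + g + 4*g² (J(g) = (g - 1) + (g + g)*(g + g) = (-1 + g) + (2*g)*(2*g) = (-1 + g) + 4*g² = -1 + g + 4*g²)
(J(-7) + u)² = ((-1 - 7 + 4*(-7)²) - 117)² = ((-1 - 7 + 4*49) - 117)² = ((-1 - 7 + 196) - 117)² = (188 - 117)² = 71² = 5041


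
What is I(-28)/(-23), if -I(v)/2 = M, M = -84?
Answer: -168/23 ≈ -7.3043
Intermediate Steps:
I(v) = 168 (I(v) = -2*(-84) = 168)
I(-28)/(-23) = 168/(-23) = 168*(-1/23) = -168/23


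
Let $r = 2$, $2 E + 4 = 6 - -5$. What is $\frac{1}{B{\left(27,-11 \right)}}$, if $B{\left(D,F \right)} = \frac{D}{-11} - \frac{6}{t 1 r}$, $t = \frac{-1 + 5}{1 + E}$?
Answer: $- \frac{88}{513} \approx -0.17154$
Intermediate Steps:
$E = \frac{7}{2}$ ($E = -2 + \frac{6 - -5}{2} = -2 + \frac{6 + 5}{2} = -2 + \frac{1}{2} \cdot 11 = -2 + \frac{11}{2} = \frac{7}{2} \approx 3.5$)
$t = \frac{8}{9}$ ($t = \frac{-1 + 5}{1 + \frac{7}{2}} = \frac{4}{\frac{9}{2}} = 4 \cdot \frac{2}{9} = \frac{8}{9} \approx 0.88889$)
$B{\left(D,F \right)} = - \frac{27}{8} - \frac{D}{11}$ ($B{\left(D,F \right)} = \frac{D}{-11} - \frac{6}{\frac{8}{9} \cdot 1 \cdot 2} = D \left(- \frac{1}{11}\right) - \frac{6}{\frac{8}{9} \cdot 2} = - \frac{D}{11} - \frac{6}{\frac{16}{9}} = - \frac{D}{11} - \frac{27}{8} = - \frac{27}{8} - \frac{D}{11}$)
$\frac{1}{B{\left(27,-11 \right)}} = \frac{1}{- \frac{27}{8} - \frac{27}{11}} = \frac{1}{- \frac{513}{88}} = - \frac{88}{513}$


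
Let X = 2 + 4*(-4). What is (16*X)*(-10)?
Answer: 2240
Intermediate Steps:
X = -14 (X = 2 - 16 = -14)
(16*X)*(-10) = (16*(-14))*(-10) = -224*(-10) = 2240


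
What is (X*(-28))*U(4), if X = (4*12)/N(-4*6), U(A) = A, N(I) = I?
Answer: 224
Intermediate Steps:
X = -2 (X = (4*12)/((-4*6)) = 48/(-24) = 48*(-1/24) = -2)
(X*(-28))*U(4) = -2*(-28)*4 = 56*4 = 224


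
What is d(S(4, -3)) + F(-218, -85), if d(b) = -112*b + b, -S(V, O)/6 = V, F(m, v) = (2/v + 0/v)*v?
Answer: 2666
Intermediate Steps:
F(m, v) = 2 (F(m, v) = (2/v + 0)*v = (2/v)*v = 2)
S(V, O) = -6*V
d(b) = -111*b
d(S(4, -3)) + F(-218, -85) = -(-666)*4 + 2 = -111*(-24) + 2 = 2664 + 2 = 2666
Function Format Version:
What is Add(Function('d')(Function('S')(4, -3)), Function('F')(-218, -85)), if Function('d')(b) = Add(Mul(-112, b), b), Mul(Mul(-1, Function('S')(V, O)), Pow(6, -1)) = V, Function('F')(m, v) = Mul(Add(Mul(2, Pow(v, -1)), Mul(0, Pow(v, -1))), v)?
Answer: 2666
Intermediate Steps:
Function('F')(m, v) = 2 (Function('F')(m, v) = Mul(Add(Mul(2, Pow(v, -1)), 0), v) = Mul(Mul(2, Pow(v, -1)), v) = 2)
Function('S')(V, O) = Mul(-6, V)
Function('d')(b) = Mul(-111, b)
Add(Function('d')(Function('S')(4, -3)), Function('F')(-218, -85)) = Add(Mul(-111, Mul(-6, 4)), 2) = Add(Mul(-111, -24), 2) = Add(2664, 2) = 2666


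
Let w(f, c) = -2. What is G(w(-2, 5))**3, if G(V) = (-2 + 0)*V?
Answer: 64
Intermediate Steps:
G(V) = -2*V
G(w(-2, 5))**3 = (-2*(-2))**3 = 4**3 = 64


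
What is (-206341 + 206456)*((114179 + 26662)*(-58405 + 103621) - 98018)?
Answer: 732339393370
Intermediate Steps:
(-206341 + 206456)*((114179 + 26662)*(-58405 + 103621) - 98018) = 115*(140841*45216 - 98018) = 115*(6368266656 - 98018) = 115*6368168638 = 732339393370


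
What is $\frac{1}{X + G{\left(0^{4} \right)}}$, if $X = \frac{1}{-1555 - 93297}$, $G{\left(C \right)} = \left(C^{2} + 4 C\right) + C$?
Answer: $-94852$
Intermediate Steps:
$G{\left(C \right)} = C^{2} + 5 C$
$X = - \frac{1}{94852}$ ($X = \frac{1}{-94852} = - \frac{1}{94852} \approx -1.0543 \cdot 10^{-5}$)
$\frac{1}{X + G{\left(0^{4} \right)}} = \frac{1}{- \frac{1}{94852} + 0^{4} \left(5 + 0^{4}\right)} = \frac{1}{- \frac{1}{94852} + 0 \left(5 + 0\right)} = \frac{1}{- \frac{1}{94852} + 0 \cdot 5} = \frac{1}{- \frac{1}{94852} + 0} = \frac{1}{- \frac{1}{94852}} = -94852$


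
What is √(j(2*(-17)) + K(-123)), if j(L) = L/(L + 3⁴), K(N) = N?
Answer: I*√273305/47 ≈ 11.123*I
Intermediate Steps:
j(L) = L/(81 + L) (j(L) = L/(L + 81) = L/(81 + L))
√(j(2*(-17)) + K(-123)) = √((2*(-17))/(81 + 2*(-17)) - 123) = √(-34/(81 - 34) - 123) = √(-34/47 - 123) = √(-5815/47) = I*√273305/47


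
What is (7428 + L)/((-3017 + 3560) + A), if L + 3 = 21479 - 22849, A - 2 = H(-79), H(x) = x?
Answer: 6055/466 ≈ 12.994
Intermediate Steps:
A = -77 (A = 2 - 79 = -77)
L = -1373 (L = -3 + (21479 - 22849) = -3 - 1370 = -1373)
(7428 + L)/((-3017 + 3560) + A) = (7428 - 1373)/((-3017 + 3560) - 77) = 6055/(543 - 77) = 6055/466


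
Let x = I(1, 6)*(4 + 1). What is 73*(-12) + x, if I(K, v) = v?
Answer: -846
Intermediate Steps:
x = 30 (x = 6*(4 + 1) = 6*5 = 30)
73*(-12) + x = 73*(-12) + 30 = -876 + 30 = -846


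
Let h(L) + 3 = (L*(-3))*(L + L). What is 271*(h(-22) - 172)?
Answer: -834409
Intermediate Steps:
h(L) = -3 - 6*L**2 (h(L) = -3 + (L*(-3))*(L + L) = -3 + (-3*L)*(2*L) = -3 - 6*L**2)
271*(h(-22) - 172) = 271*((-3 - 6*(-22)**2) - 172) = 271*((-3 - 6*484) - 172) = 271*((-3 - 2904) - 172) = 271*(-2907 - 172) = 271*(-3079) = -834409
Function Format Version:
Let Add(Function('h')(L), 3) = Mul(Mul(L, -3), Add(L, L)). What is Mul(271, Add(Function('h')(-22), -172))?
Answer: -834409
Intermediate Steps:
Function('h')(L) = Add(-3, Mul(-6, Pow(L, 2))) (Function('h')(L) = Add(-3, Mul(Mul(L, -3), Add(L, L))) = Add(-3, Mul(Mul(-3, L), Mul(2, L))) = Add(-3, Mul(-6, Pow(L, 2))))
Mul(271, Add(Function('h')(-22), -172)) = Mul(271, Add(Add(-3, Mul(-6, Pow(-22, 2))), -172)) = Mul(271, Add(Add(-3, Mul(-6, 484)), -172)) = Mul(271, Add(Add(-3, -2904), -172)) = Mul(271, Add(-2907, -172)) = Mul(271, -3079) = -834409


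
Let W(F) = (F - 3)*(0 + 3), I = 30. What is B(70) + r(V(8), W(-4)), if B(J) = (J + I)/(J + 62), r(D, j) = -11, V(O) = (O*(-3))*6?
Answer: -338/33 ≈ -10.242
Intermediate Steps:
W(F) = -9 + 3*F (W(F) = (-3 + F)*3 = -9 + 3*F)
V(O) = -18*O (V(O) = -3*O*6 = -18*O)
B(J) = (30 + J)/(62 + J) (B(J) = (J + 30)/(J + 62) = (30 + J)/(62 + J))
B(70) + r(V(8), W(-4)) = (30 + 70)/(62 + 70) - 11 = 100/132 - 11 = (1/132)*100 - 11 = 25/33 - 11 = -338/33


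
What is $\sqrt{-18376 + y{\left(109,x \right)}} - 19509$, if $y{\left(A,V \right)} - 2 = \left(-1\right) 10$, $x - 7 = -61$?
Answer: $-19509 + 4 i \sqrt{1149} \approx -19509.0 + 135.59 i$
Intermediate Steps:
$x = -54$ ($x = 7 - 61 = -54$)
$y{\left(A,V \right)} = -8$ ($y{\left(A,V \right)} = 2 - 10 = -8$)
$\sqrt{-18376 + y{\left(109,x \right)}} - 19509 = \sqrt{-18376 - 8} - 19509 = \sqrt{-18384} - 19509 = 4 i \sqrt{1149} - 19509 = -19509 + 4 i \sqrt{1149}$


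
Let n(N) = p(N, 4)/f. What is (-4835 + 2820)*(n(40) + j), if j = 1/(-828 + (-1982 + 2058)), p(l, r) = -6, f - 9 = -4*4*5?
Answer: -8948615/53392 ≈ -167.60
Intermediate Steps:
f = -71 (f = 9 - 4*4*5 = 9 - 16*5 = 9 - 80 = -71)
n(N) = 6/71 (n(N) = -6/(-71) = -6*(-1/71) = 6/71)
j = -1/752 (j = 1/(-828 + 76) = 1/(-752) = -1/752 ≈ -0.0013298)
(-4835 + 2820)*(n(40) + j) = (-4835 + 2820)*(6/71 - 1/752) = -2015*4441/53392 = -8948615/53392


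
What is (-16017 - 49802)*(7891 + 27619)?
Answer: -2337232690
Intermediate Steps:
(-16017 - 49802)*(7891 + 27619) = -65819*35510 = -2337232690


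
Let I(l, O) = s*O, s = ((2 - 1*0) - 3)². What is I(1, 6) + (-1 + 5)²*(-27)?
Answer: -426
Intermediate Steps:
s = 1 (s = ((2 + 0) - 3)² = (2 - 3)² = (-1)² = 1)
I(l, O) = O (I(l, O) = 1*O = O)
I(1, 6) + (-1 + 5)²*(-27) = 6 + (-1 + 5)²*(-27) = 6 + 4²*(-27) = 6 + 16*(-27) = 6 - 432 = -426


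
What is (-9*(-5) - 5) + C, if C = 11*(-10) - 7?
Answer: -77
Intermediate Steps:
C = -117 (C = -110 - 7 = -117)
(-9*(-5) - 5) + C = (-9*(-5) - 5) - 117 = (45 - 5) - 117 = 40 - 117 = -77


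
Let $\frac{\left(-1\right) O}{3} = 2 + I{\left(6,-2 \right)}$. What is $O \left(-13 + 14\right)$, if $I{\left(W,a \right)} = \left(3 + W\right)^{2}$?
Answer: $-249$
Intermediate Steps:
$O = -249$ ($O = - 3 \left(2 + \left(3 + 6\right)^{2}\right) = - 3 \left(2 + 9^{2}\right) = - 3 \left(2 + 81\right) = \left(-3\right) 83 = -249$)
$O \left(-13 + 14\right) = - 249 \left(-13 + 14\right) = \left(-249\right) 1 = -249$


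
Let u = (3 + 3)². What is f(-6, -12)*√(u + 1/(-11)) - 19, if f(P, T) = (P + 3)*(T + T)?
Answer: -19 + 72*√4345/11 ≈ 412.45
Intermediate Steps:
u = 36 (u = 6² = 36)
f(P, T) = 2*T*(3 + P) (f(P, T) = (3 + P)*(2*T) = 2*T*(3 + P))
f(-6, -12)*√(u + 1/(-11)) - 19 = (2*(-12)*(3 - 6))*√(36 + 1/(-11)) - 19 = (2*(-12)*(-3))*√(36 - 1/11) - 19 = 72*√(395/11) - 19 = 72*(√4345/11) - 19 = 72*√4345/11 - 19 = -19 + 72*√4345/11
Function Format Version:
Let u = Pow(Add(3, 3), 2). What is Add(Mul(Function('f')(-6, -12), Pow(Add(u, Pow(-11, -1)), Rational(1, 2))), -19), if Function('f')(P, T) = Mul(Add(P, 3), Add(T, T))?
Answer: Add(-19, Mul(Rational(72, 11), Pow(4345, Rational(1, 2)))) ≈ 412.45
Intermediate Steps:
u = 36 (u = Pow(6, 2) = 36)
Function('f')(P, T) = Mul(2, T, Add(3, P)) (Function('f')(P, T) = Mul(Add(3, P), Mul(2, T)) = Mul(2, T, Add(3, P)))
Add(Mul(Function('f')(-6, -12), Pow(Add(u, Pow(-11, -1)), Rational(1, 2))), -19) = Add(Mul(Mul(2, -12, Add(3, -6)), Pow(Add(36, Pow(-11, -1)), Rational(1, 2))), -19) = Add(Mul(Mul(2, -12, -3), Pow(Add(36, Rational(-1, 11)), Rational(1, 2))), -19) = Add(Mul(72, Pow(Rational(395, 11), Rational(1, 2))), -19) = Add(Mul(72, Mul(Rational(1, 11), Pow(4345, Rational(1, 2)))), -19) = Add(Mul(Rational(72, 11), Pow(4345, Rational(1, 2))), -19) = Add(-19, Mul(Rational(72, 11), Pow(4345, Rational(1, 2))))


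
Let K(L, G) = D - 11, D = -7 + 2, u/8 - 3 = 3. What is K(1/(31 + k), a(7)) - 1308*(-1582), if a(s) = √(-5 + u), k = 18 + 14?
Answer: 2069240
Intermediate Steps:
u = 48 (u = 24 + 8*3 = 24 + 24 = 48)
k = 32
a(s) = √43 (a(s) = √(-5 + 48) = √43)
D = -5
K(L, G) = -16 (K(L, G) = -5 - 11 = -16)
K(1/(31 + k), a(7)) - 1308*(-1582) = -16 - 1308*(-1582) = -16 + 2069256 = 2069240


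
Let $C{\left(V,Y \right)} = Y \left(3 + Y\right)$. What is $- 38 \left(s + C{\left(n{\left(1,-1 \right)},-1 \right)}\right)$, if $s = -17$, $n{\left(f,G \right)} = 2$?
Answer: $722$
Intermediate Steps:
$- 38 \left(s + C{\left(n{\left(1,-1 \right)},-1 \right)}\right) = - 38 \left(-17 - \left(3 - 1\right)\right) = - 38 \left(-17 - 2\right) = \left(-38\right) \left(-19\right) = 722$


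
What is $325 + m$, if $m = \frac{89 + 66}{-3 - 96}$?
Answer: $\frac{32020}{99} \approx 323.43$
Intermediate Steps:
$m = - \frac{155}{99}$ ($m = \frac{155}{-99} = 155 \left(- \frac{1}{99}\right) = - \frac{155}{99} \approx -1.5657$)
$325 + m = 325 - \frac{155}{99} = \frac{32020}{99}$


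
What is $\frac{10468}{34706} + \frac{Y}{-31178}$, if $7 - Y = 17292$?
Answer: $\frac{66161751}{77290262} \approx 0.85602$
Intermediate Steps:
$Y = -17285$ ($Y = 7 - 17292 = -17285$)
$\frac{10468}{34706} + \frac{Y}{-31178} = \frac{10468}{34706} - \frac{17285}{-31178} = 10468 \cdot \frac{1}{34706} - - \frac{17285}{31178} = \frac{5234}{17353} + \frac{17285}{31178} = \frac{66161751}{77290262}$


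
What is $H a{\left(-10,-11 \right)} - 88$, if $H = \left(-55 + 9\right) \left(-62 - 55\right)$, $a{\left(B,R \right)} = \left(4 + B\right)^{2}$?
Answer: $193664$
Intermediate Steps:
$H = 5382$ ($H = \left(-46\right) \left(-117\right) = 5382$)
$H a{\left(-10,-11 \right)} - 88 = 5382 \left(4 - 10\right)^{2} - 88 = 5382 \left(-6\right)^{2} - 88 = 5382 \cdot 36 - 88 = 193752 - 88 = 193664$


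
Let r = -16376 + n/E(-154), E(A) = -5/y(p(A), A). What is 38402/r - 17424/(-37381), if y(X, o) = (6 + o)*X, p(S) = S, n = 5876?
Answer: 1163886075559/2504670393516 ≈ 0.46469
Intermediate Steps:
y(X, o) = X*(6 + o)
E(A) = -5/(A*(6 + A)) (E(A) = -5*1/(A*(6 + A)) = -5/(A*(6 + A)))
r = -134007672/5 (r = -16376 + 5876/((-5/(-154*(6 - 154)))) = -16376 + 5876/((-5*(-1/154)/(-148))) = -16376 + 5876/((-5*(-1/154)*(-1/148))) = -16376 + 5876/(-5/22792) = -16376 + 5876*(-22792/5) = -16376 - 133925792/5 = -134007672/5 ≈ -2.6802e+7)
38402/r - 17424/(-37381) = 38402/(-134007672/5) - 17424/(-37381) = 38402*(-5/134007672) - 17424*(-1/37381) = -96005/67003836 + 17424/37381 = 1163886075559/2504670393516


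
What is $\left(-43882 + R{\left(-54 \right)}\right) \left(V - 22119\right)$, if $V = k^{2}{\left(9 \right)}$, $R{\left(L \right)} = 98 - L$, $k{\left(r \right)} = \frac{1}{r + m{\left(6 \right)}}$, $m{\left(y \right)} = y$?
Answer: $\frac{43526865404}{45} \approx 9.6726 \cdot 10^{8}$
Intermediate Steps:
$k{\left(r \right)} = \frac{1}{6 + r}$ ($k{\left(r \right)} = \frac{1}{r + 6} = \frac{1}{6 + r}$)
$V = \frac{1}{225}$ ($V = \left(\frac{1}{6 + 9}\right)^{2} = \left(\frac{1}{15}\right)^{2} = \frac{1}{225} \approx 0.0044444$)
$\left(-43882 + R{\left(-54 \right)}\right) \left(V - 22119\right) = \left(-43882 + \left(98 - -54\right)\right) \left(\frac{1}{225} - 22119\right) = \left(-43882 + \left(98 + 54\right)\right) \left(- \frac{4976774}{225}\right) = \left(-43882 + 152\right) \left(- \frac{4976774}{225}\right) = \left(-43730\right) \left(- \frac{4976774}{225}\right) = \frac{43526865404}{45}$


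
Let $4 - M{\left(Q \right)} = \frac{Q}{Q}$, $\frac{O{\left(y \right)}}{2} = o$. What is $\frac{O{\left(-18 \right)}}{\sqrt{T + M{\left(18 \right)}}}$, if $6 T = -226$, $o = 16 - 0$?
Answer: $- \frac{8 i \sqrt{78}}{13} \approx - 5.4349 i$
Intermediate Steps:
$o = 16$ ($o = 16 + 0 = 16$)
$O{\left(y \right)} = 32$ ($O{\left(y \right)} = 2 \cdot 16 = 32$)
$T = - \frac{113}{3}$ ($T = \frac{1}{6} \left(-226\right) = - \frac{113}{3} \approx -37.667$)
$M{\left(Q \right)} = 3$ ($M{\left(Q \right)} = 4 - \frac{Q}{Q} = 4 - 1 = 3$)
$\frac{O{\left(-18 \right)}}{\sqrt{T + M{\left(18 \right)}}} = \frac{32}{\sqrt{- \frac{113}{3} + 3}} = \frac{32}{\sqrt{- \frac{104}{3}}} = \frac{32}{\frac{2}{3} i \sqrt{78}} = 32 \left(- \frac{i \sqrt{78}}{52}\right) = - \frac{8 i \sqrt{78}}{13}$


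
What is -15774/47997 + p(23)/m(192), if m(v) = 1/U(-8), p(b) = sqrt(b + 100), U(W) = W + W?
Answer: -5258/15999 - 16*sqrt(123) ≈ -177.78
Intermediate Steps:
U(W) = 2*W
p(b) = sqrt(100 + b)
m(v) = -1/16 (m(v) = 1/(2*(-8)) = 1/(-16) = -1/16)
-15774/47997 + p(23)/m(192) = -15774/47997 + sqrt(100 + 23)/(-1/16) = -15774*1/47997 + sqrt(123)*(-16) = -5258/15999 - 16*sqrt(123)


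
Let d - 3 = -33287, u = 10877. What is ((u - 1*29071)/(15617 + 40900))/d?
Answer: 9097/940555914 ≈ 9.6719e-6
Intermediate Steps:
d = -33284 (d = 3 - 33287 = -33284)
((u - 1*29071)/(15617 + 40900))/d = ((10877 - 1*29071)/(15617 + 40900))/(-33284) = ((10877 - 29071)/56517)*(-1/33284) = -18194*1/56517*(-1/33284) = -18194/56517*(-1/33284) = 9097/940555914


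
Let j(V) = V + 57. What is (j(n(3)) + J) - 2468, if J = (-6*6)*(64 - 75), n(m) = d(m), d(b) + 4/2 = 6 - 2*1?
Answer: -2013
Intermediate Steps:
d(b) = 2 (d(b) = -2 + (6 - 2*1) = -2 + (6 - 2) = -2 + 4 = 2)
n(m) = 2
J = 396 (J = -36*(-11) = 396)
j(V) = 57 + V
(j(n(3)) + J) - 2468 = ((57 + 2) + 396) - 2468 = (59 + 396) - 2468 = 455 - 2468 = -2013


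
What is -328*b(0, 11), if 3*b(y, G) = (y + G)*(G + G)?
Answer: -79376/3 ≈ -26459.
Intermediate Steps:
b(y, G) = 2*G*(G + y)/3 (b(y, G) = ((y + G)*(G + G))/3 = ((G + y)*(2*G))/3 = (2*G*(G + y))/3 = 2*G*(G + y)/3)
-328*b(0, 11) = -656*11*(11 + 0)/3 = -656*11*11/3 = -328*242/3 = -79376/3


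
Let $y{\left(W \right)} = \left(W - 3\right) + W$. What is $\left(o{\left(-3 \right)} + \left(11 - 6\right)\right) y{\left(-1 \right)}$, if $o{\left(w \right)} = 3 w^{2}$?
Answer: $-160$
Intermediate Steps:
$y{\left(W \right)} = -3 + 2 W$ ($y{\left(W \right)} = \left(-3 + W\right) + W = -3 + 2 W$)
$\left(o{\left(-3 \right)} + \left(11 - 6\right)\right) y{\left(-1 \right)} = \left(3 \left(-3\right)^{2} + \left(11 - 6\right)\right) \left(-3 + 2 \left(-1\right)\right) = \left(3 \cdot 9 + 5\right) \left(-3 - 2\right) = \left(27 + 5\right) \left(-5\right) = 32 \left(-5\right) = -160$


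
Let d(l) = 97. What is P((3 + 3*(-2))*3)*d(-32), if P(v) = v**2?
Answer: 7857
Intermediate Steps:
P((3 + 3*(-2))*3)*d(-32) = ((3 + 3*(-2))*3)**2*97 = ((3 - 6)*3)**2*97 = (-3*3)**2*97 = (-9)**2*97 = 81*97 = 7857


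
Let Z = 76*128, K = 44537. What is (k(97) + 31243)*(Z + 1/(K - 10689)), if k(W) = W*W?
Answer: 3346405005235/8462 ≈ 3.9546e+8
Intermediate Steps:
k(W) = W**2
Z = 9728
(k(97) + 31243)*(Z + 1/(K - 10689)) = (97**2 + 31243)*(9728 + 1/(44537 - 10689)) = (9409 + 31243)*(9728 + 1/33848) = 40652*(9728 + 1/33848) = 40652*(329273345/33848) = 3346405005235/8462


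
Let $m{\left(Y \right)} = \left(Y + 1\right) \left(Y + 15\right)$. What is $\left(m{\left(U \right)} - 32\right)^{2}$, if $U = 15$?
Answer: $200704$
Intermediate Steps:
$m{\left(Y \right)} = \left(1 + Y\right) \left(15 + Y\right)$
$\left(m{\left(U \right)} - 32\right)^{2} = \left(\left(15 + 15^{2} + 16 \cdot 15\right) - 32\right)^{2} = \left(\left(15 + 225 + 240\right) - 32\right)^{2} = \left(480 - 32\right)^{2} = 448^{2} = 200704$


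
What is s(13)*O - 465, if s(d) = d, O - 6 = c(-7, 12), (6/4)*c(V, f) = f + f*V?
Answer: -1011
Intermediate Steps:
c(V, f) = 2*f/3 + 2*V*f/3 (c(V, f) = 2*(f + f*V)/3 = 2*(f + V*f)/3 = 2*f/3 + 2*V*f/3)
O = -42 (O = 6 + (⅔)*12*(1 - 7) = 6 + (⅔)*12*(-6) = 6 - 48 = -42)
s(13)*O - 465 = 13*(-42) - 465 = -546 - 465 = -1011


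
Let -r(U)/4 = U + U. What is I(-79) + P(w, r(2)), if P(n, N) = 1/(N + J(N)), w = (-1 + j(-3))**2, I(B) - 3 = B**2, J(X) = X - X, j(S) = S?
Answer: 99903/16 ≈ 6243.9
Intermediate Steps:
J(X) = 0
I(B) = 3 + B**2
r(U) = -8*U (r(U) = -4*(U + U) = -8*U)
w = 16 (w = (-1 - 3)**2 = (-4)**2 = 16)
P(n, N) = 1/N (P(n, N) = 1/(N + 0) = 1/N)
I(-79) + P(w, r(2)) = (3 + (-79)**2) + 1/(-8*2) = (3 + 6241) + 1/(-16) = 6244 - 1/16 = 99903/16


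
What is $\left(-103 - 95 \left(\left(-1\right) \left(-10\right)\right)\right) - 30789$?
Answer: $-31842$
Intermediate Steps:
$\left(-103 - 95 \left(\left(-1\right) \left(-10\right)\right)\right) - 30789 = \left(-103 - 950\right) - 30789 = -1053 - 30789 = -31842$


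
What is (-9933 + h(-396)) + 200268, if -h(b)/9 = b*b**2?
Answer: 559082559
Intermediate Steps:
h(b) = -9*b**3 (h(b) = -9*b*b**2 = -9*b**3)
(-9933 + h(-396)) + 200268 = (-9933 - 9*(-396)**3) + 200268 = (-9933 - 9*(-62099136)) + 200268 = (-9933 + 558892224) + 200268 = 558882291 + 200268 = 559082559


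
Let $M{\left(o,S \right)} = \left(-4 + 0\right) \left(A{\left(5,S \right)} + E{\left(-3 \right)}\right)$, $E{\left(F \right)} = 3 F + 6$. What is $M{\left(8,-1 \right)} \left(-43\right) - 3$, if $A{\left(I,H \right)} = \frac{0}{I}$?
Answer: $-519$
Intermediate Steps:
$A{\left(I,H \right)} = 0$
$E{\left(F \right)} = 6 + 3 F$
$M{\left(o,S \right)} = 12$ ($M{\left(o,S \right)} = \left(-4 + 0\right) \left(0 + \left(6 + 3 \left(-3\right)\right)\right) = - 4 \left(0 + \left(6 - 9\right)\right) = - 4 \left(0 - 3\right) = \left(-4\right) \left(-3\right) = 12$)
$M{\left(8,-1 \right)} \left(-43\right) - 3 = 12 \left(-43\right) - 3 = -516 - 3 = -519$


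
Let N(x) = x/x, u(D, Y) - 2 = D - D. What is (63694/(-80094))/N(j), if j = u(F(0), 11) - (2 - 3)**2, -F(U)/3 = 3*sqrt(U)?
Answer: -31847/40047 ≈ -0.79524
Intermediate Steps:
F(U) = -9*sqrt(U)
u(D, Y) = 2 (u(D, Y) = 2 + (D - D) = 2 + 0 = 2)
j = 1 (j = 2 - (2 - 3)**2 = 2 - 1*(-1)**2 = 2 - 1*1 = 2 - 1 = 1)
N(x) = 1
(63694/(-80094))/N(j) = (63694/(-80094))/1 = (63694*(-1/80094))*1 = -31847/40047*1 = -31847/40047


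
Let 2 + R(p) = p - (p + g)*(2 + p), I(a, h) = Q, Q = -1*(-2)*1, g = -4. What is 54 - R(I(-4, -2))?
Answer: 46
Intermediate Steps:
Q = 2 (Q = 2*1 = 2)
I(a, h) = 2
R(p) = -2 + p - (-4 + p)*(2 + p) (R(p) = -2 + (p - (p - 4)*(2 + p)) = -2 + (p - (-4 + p)*(2 + p)) = -2 + p - (-4 + p)*(2 + p))
54 - R(I(-4, -2)) = 54 - (6 - 1*2² + 3*2) = 54 - (6 - 1*4 + 6) = 54 - (6 - 4 + 6) = 54 - 1*8 = 54 - 8 = 46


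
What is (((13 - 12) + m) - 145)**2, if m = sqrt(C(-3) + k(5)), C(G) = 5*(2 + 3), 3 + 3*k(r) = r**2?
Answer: (432 - sqrt(291))**2/9 ≈ 19131.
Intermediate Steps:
k(r) = -1 + r**2/3
C(G) = 25 (C(G) = 5*5 = 25)
m = sqrt(291)/3 (m = sqrt(25 + (-1 + (1/3)*5**2)) = sqrt(25 + (-1 + (1/3)*25)) = sqrt(25 + (-1 + 25/3)) = sqrt(25 + 22/3) = sqrt(97/3) = sqrt(291)/3 ≈ 5.6862)
(((13 - 12) + m) - 145)**2 = (((13 - 12) + sqrt(291)/3) - 145)**2 = ((1 + sqrt(291)/3) - 145)**2 = (-144 + sqrt(291)/3)**2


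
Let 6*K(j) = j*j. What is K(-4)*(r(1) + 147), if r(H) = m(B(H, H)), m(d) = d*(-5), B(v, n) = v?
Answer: 1136/3 ≈ 378.67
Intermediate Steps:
K(j) = j²/6 (K(j) = (j*j)/6 = j²/6)
m(d) = -5*d
r(H) = -5*H
K(-4)*(r(1) + 147) = ((⅙)*(-4)²)*(-5*1 + 147) = ((⅙)*16)*(-5 + 147) = (8/3)*142 = 1136/3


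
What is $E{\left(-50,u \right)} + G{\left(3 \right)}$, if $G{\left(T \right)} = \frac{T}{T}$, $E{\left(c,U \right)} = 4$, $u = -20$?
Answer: $5$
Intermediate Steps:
$G{\left(T \right)} = 1$
$E{\left(-50,u \right)} + G{\left(3 \right)} = 4 + 1 = 5$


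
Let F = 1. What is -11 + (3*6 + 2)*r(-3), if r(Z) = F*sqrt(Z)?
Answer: -11 + 20*I*sqrt(3) ≈ -11.0 + 34.641*I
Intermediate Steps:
r(Z) = sqrt(Z) (r(Z) = 1*sqrt(Z) = sqrt(Z))
-11 + (3*6 + 2)*r(-3) = -11 + (3*6 + 2)*sqrt(-3) = -11 + (18 + 2)*(I*sqrt(3)) = -11 + 20*(I*sqrt(3)) = -11 + 20*I*sqrt(3)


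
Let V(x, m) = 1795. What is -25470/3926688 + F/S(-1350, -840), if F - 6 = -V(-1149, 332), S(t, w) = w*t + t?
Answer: -2989453361/370630263600 ≈ -0.0080659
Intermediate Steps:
S(t, w) = t + t*w (S(t, w) = t*w + t = t + t*w)
F = -1789 (F = 6 - 1*1795 = 6 - 1795 = -1789)
-25470/3926688 + F/S(-1350, -840) = -25470/3926688 - 1789*(-1/(1350*(1 - 840))) = -25470*1/3926688 - 1789/((-1350*(-839))) = -4245/654448 - 1789/1132650 = -2989453361/370630263600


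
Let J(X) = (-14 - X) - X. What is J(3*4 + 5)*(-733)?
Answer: 35184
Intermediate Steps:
J(X) = -14 - 2*X
J(3*4 + 5)*(-733) = (-14 - 2*(3*4 + 5))*(-733) = (-14 - 2*(12 + 5))*(-733) = (-14 - 2*17)*(-733) = (-14 - 34)*(-733) = -48*(-733) = 35184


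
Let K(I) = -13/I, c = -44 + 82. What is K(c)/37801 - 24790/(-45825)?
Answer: 7121740459/13164954270 ≈ 0.54096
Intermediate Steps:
c = 38
K(c)/37801 - 24790/(-45825) = -13/38/37801 - 24790/(-45825) = -13*1/38*(1/37801) - 24790*(-1/45825) = -13/38*1/37801 + 4958/9165 = -13/1436438 + 4958/9165 = 7121740459/13164954270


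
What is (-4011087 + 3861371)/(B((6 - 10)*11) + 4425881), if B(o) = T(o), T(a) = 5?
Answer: -74858/2212943 ≈ -0.033827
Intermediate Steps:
B(o) = 5
(-4011087 + 3861371)/(B((6 - 10)*11) + 4425881) = (-4011087 + 3861371)/(5 + 4425881) = -149716/4425886 = -149716*1/4425886 = -74858/2212943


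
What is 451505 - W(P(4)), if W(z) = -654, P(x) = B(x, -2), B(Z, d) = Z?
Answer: 452159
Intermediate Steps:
P(x) = x
451505 - W(P(4)) = 451505 - 1*(-654) = 451505 + 654 = 452159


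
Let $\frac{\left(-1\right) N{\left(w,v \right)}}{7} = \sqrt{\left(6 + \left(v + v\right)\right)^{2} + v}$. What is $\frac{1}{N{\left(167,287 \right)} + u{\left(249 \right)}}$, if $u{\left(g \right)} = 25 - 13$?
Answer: $- \frac{4}{5499173} - \frac{7 \sqrt{336687}}{16497519} \approx -0.00024693$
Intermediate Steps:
$u{\left(g \right)} = 12$ ($u{\left(g \right)} = 25 - 13 = 12$)
$N{\left(w,v \right)} = - 7 \sqrt{v + \left(6 + 2 v\right)^{2}}$ ($N{\left(w,v \right)} = - 7 \sqrt{\left(6 + \left(v + v\right)\right)^{2} + v} = - 7 \sqrt{\left(6 + 2 v\right)^{2} + v} = - 7 \sqrt{v + \left(6 + 2 v\right)^{2}}$)
$\frac{1}{N{\left(167,287 \right)} + u{\left(249 \right)}} = \frac{1}{- 7 \sqrt{287 + 4 \left(3 + 287\right)^{2}} + 12} = \frac{1}{- 7 \sqrt{287 + 4 \cdot 290^{2}} + 12} = \frac{1}{- 7 \sqrt{287 + 4 \cdot 84100} + 12} = \frac{1}{- 7 \sqrt{287 + 336400} + 12} = \frac{1}{- 7 \sqrt{336687} + 12} = \frac{1}{12 - 7 \sqrt{336687}}$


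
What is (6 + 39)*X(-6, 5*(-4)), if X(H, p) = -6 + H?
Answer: -540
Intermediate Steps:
(6 + 39)*X(-6, 5*(-4)) = (6 + 39)*(-6 - 6) = 45*(-12) = -540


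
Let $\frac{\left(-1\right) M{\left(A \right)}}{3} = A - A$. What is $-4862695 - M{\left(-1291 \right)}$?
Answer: $-4862695$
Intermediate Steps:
$M{\left(A \right)} = 0$ ($M{\left(A \right)} = - 3 \left(A - A\right) = \left(-3\right) 0 = 0$)
$-4862695 - M{\left(-1291 \right)} = -4862695 - 0 = -4862695 + 0 = -4862695$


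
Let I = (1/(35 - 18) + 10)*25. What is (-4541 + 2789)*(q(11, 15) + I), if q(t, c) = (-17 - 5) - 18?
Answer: -6298440/17 ≈ -3.7050e+5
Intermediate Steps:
q(t, c) = -40 (q(t, c) = -22 - 18 = -40)
I = 4275/17 (I = (1/17 + 10)*25 = (171/17)*25 = 4275/17 ≈ 251.47)
(-4541 + 2789)*(q(11, 15) + I) = (-4541 + 2789)*(-40 + 4275/17) = -1752*3595/17 = -6298440/17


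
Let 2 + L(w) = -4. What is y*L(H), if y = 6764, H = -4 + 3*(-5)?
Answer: -40584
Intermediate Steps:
H = -19 (H = -4 - 15 = -19)
L(w) = -6 (L(w) = -2 - 4 = -6)
y*L(H) = 6764*(-6) = -40584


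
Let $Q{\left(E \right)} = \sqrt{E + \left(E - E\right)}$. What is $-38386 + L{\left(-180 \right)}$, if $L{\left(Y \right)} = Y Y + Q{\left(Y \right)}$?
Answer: $-5986 + 6 i \sqrt{5} \approx -5986.0 + 13.416 i$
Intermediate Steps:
$Q{\left(E \right)} = \sqrt{E}$ ($Q{\left(E \right)} = \sqrt{E + 0} = \sqrt{E}$)
$L{\left(Y \right)} = \sqrt{Y} + Y^{2}$ ($L{\left(Y \right)} = Y Y + \sqrt{Y} = Y^{2} + \sqrt{Y} = \sqrt{Y} + Y^{2}$)
$-38386 + L{\left(-180 \right)} = -38386 + \left(\sqrt{-180} + \left(-180\right)^{2}\right) = -38386 + \left(6 i \sqrt{5} + 32400\right) = -38386 + \left(32400 + 6 i \sqrt{5}\right) = -5986 + 6 i \sqrt{5}$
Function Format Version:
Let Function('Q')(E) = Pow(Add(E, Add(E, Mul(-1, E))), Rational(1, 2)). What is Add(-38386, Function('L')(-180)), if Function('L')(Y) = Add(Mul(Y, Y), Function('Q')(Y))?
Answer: Add(-5986, Mul(6, I, Pow(5, Rational(1, 2)))) ≈ Add(-5986.0, Mul(13.416, I))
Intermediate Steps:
Function('Q')(E) = Pow(E, Rational(1, 2)) (Function('Q')(E) = Pow(Add(E, 0), Rational(1, 2)) = Pow(E, Rational(1, 2)))
Function('L')(Y) = Add(Pow(Y, Rational(1, 2)), Pow(Y, 2)) (Function('L')(Y) = Add(Mul(Y, Y), Pow(Y, Rational(1, 2))) = Add(Pow(Y, 2), Pow(Y, Rational(1, 2))) = Add(Pow(Y, Rational(1, 2)), Pow(Y, 2)))
Add(-38386, Function('L')(-180)) = Add(-38386, Add(Pow(-180, Rational(1, 2)), Pow(-180, 2))) = Add(-38386, Add(Mul(6, I, Pow(5, Rational(1, 2))), 32400)) = Add(-38386, Add(32400, Mul(6, I, Pow(5, Rational(1, 2))))) = Add(-5986, Mul(6, I, Pow(5, Rational(1, 2))))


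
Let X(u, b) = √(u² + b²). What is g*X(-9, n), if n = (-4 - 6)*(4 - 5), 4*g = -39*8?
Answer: -78*√181 ≈ -1049.4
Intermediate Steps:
g = -78 (g = (-39*8)/4 = (¼)*(-312) = -78)
n = 10 (n = -10*(-1) = 10)
X(u, b) = √(b² + u²)
g*X(-9, n) = -78*√(10² + (-9)²) = -78*√(100 + 81) = -78*√181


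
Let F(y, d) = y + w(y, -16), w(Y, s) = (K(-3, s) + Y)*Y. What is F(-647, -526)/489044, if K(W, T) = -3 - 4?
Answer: 422491/489044 ≈ 0.86391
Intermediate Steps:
K(W, T) = -7
w(Y, s) = Y*(-7 + Y) (w(Y, s) = (-7 + Y)*Y = Y*(-7 + Y))
F(y, d) = y + y*(-7 + y)
F(-647, -526)/489044 = -647*(-6 - 647)/489044 = -647*(-653)*(1/489044) = 422491*(1/489044) = 422491/489044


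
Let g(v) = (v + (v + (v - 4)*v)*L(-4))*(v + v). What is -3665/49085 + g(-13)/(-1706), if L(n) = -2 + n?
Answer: -161555330/8373901 ≈ -19.293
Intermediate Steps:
g(v) = 2*v*(-5*v - 6*v*(-4 + v)) (g(v) = (v + (v + (v - 4)*v)*(-2 - 4))*(v + v) = (v + (v + (-4 + v)*v)*(-6))*(2*v) = (v + (v + v*(-4 + v))*(-6))*(2*v) = (v + (-6*v - 6*v*(-4 + v)))*(2*v) = (-5*v - 6*v*(-4 + v))*(2*v) = 2*v*(-5*v - 6*v*(-4 + v)))
-3665/49085 + g(-13)/(-1706) = -3665/49085 + ((-13)²*(38 - 12*(-13)))/(-1706) = -3665*1/49085 + (169*(38 + 156))*(-1/1706) = -733/9817 + (169*194)*(-1/1706) = -733/9817 + 32786*(-1/1706) = -733/9817 - 16393/853 = -161555330/8373901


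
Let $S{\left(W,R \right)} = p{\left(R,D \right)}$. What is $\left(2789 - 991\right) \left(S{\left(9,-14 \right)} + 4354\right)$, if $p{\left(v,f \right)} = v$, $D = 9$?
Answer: $7803320$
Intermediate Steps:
$S{\left(W,R \right)} = R$
$\left(2789 - 991\right) \left(S{\left(9,-14 \right)} + 4354\right) = \left(2789 - 991\right) \left(-14 + 4354\right) = 1798 \cdot 4340 = 7803320$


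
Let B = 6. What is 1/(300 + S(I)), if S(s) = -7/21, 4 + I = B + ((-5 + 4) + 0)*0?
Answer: 3/899 ≈ 0.0033370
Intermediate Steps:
I = 2 (I = -4 + (6 + ((-5 + 4) + 0)*0) = -4 + (6 + (-1 + 0)*0) = -4 + (6 - 1*0) = -4 + (6 + 0) = -4 + 6 = 2)
S(s) = -⅓ (S(s) = -7*1/21 = -⅓)
1/(300 + S(I)) = 1/(300 - ⅓) = 1/(899/3) = 3/899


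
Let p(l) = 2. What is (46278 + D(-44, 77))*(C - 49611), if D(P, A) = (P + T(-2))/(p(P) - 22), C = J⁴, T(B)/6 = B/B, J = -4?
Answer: -4568288929/2 ≈ -2.2841e+9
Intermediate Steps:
T(B) = 6 (T(B) = 6*(B/B) = 6*1 = 6)
C = 256 (C = (-4)⁴ = 256)
D(P, A) = -3/10 - P/20 (D(P, A) = (P + 6)/(2 - 22) = (6 + P)/(-20) = (6 + P)*(-1/20) = -3/10 - P/20)
(46278 + D(-44, 77))*(C - 49611) = (46278 + (-3/10 - 1/20*(-44)))*(256 - 49611) = (46278 + (-3/10 + 11/5))*(-49355) = (46278 + 19/10)*(-49355) = (462799/10)*(-49355) = -4568288929/2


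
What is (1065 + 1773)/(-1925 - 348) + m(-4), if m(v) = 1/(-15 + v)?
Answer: -56195/43187 ≈ -1.3012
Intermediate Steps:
(1065 + 1773)/(-1925 - 348) + m(-4) = (1065 + 1773)/(-1925 - 348) + 1/(-15 - 4) = 2838/(-2273) + 1/(-19) = 2838*(-1/2273) - 1/19 = -2838/2273 - 1/19 = -56195/43187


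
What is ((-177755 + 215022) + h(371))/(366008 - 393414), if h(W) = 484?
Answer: -37751/27406 ≈ -1.3775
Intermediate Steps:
((-177755 + 215022) + h(371))/(366008 - 393414) = ((-177755 + 215022) + 484)/(366008 - 393414) = (37267 + 484)/(-27406) = 37751*(-1/27406) = -37751/27406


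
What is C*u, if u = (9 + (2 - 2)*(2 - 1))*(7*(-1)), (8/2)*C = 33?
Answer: -2079/4 ≈ -519.75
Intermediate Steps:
C = 33/4 (C = (¼)*33 = 33/4 ≈ 8.2500)
u = -63 (u = (9 + 0*1)*(-7) = (9 + 0)*(-7) = 9*(-7) = -63)
C*u = (33/4)*(-63) = -2079/4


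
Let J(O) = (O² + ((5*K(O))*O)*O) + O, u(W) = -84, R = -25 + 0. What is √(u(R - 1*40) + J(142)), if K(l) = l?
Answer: √14336662 ≈ 3786.4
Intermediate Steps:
R = -25
J(O) = O + O² + 5*O³ (J(O) = (O² + ((5*O)*O)*O) + O = (O² + (5*O²)*O) + O = (O² + 5*O³) + O = O + O² + 5*O³)
√(u(R - 1*40) + J(142)) = √(-84 + 142*(1 + 142 + 5*142²)) = √(-84 + 142*(1 + 142 + 5*20164)) = √(-84 + 142*(1 + 142 + 100820)) = √(-84 + 142*100963) = √(-84 + 14336746) = √14336662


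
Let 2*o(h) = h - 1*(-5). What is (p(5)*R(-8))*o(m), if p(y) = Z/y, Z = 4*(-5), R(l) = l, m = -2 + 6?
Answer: 144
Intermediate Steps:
m = 4
Z = -20
o(h) = 5/2 + h/2 (o(h) = (h - 1*(-5))/2 = (h + 5)/2 = (5 + h)/2 = 5/2 + h/2)
p(y) = -20/y
(p(5)*R(-8))*o(m) = (-20/5*(-8))*(5/2 + (1/2)*4) = (-20*1/5*(-8))*(5/2 + 2) = -4*(-8)*(9/2) = 32*(9/2) = 144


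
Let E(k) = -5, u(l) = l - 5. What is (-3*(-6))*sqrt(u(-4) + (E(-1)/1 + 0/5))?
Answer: 18*I*sqrt(14) ≈ 67.35*I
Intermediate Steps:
u(l) = -5 + l
(-3*(-6))*sqrt(u(-4) + (E(-1)/1 + 0/5)) = (-3*(-6))*sqrt((-5 - 4) + (-5/1 + 0/5)) = 18*sqrt(-9 + (-5*1 + 0*(1/5))) = 18*sqrt(-9 + (-5 + 0)) = 18*sqrt(-9 - 5) = 18*sqrt(-14) = 18*(I*sqrt(14)) = 18*I*sqrt(14)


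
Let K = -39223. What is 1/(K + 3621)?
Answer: -1/35602 ≈ -2.8088e-5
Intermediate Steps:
1/(K + 3621) = 1/(-39223 + 3621) = 1/(-35602) = -1/35602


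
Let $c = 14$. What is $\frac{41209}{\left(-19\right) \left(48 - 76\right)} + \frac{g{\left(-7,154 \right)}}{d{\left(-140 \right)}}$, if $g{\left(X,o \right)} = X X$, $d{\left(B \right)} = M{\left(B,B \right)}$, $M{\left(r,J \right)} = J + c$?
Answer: $\frac{52717}{684} \approx 77.072$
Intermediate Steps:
$M{\left(r,J \right)} = 14 + J$ ($M{\left(r,J \right)} = J + 14 = 14 + J$)
$d{\left(B \right)} = 14 + B$
$g{\left(X,o \right)} = X^{2}$
$\frac{41209}{\left(-19\right) \left(48 - 76\right)} + \frac{g{\left(-7,154 \right)}}{d{\left(-140 \right)}} = \frac{41209}{\left(-19\right) \left(48 - 76\right)} + \frac{\left(-7\right)^{2}}{14 - 140} = \frac{41209}{\left(-19\right) \left(-28\right)} + \frac{49}{-126} = \frac{41209}{532} + 49 \left(- \frac{1}{126}\right) = 41209 \cdot \frac{1}{532} - \frac{7}{18} = \frac{5887}{76} - \frac{7}{18} = \frac{52717}{684}$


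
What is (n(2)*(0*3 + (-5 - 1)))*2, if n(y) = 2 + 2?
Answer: -48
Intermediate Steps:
n(y) = 4
(n(2)*(0*3 + (-5 - 1)))*2 = (4*(0*3 + (-5 - 1)))*2 = (4*(0 - 6))*2 = (4*(-6))*2 = -24*2 = -48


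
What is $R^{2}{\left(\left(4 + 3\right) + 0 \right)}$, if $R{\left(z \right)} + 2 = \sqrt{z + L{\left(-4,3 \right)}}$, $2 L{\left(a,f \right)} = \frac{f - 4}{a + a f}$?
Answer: $\frac{353}{32} - \frac{15 \sqrt{2}}{2} \approx 0.42465$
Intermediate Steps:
$L{\left(a,f \right)} = \frac{-4 + f}{2 \left(a + a f\right)}$ ($L{\left(a,f \right)} = \frac{\left(f - 4\right) \frac{1}{a + a f}}{2} = \frac{\left(-4 + f\right) \frac{1}{a + a f}}{2} = \frac{\frac{1}{a + a f} \left(-4 + f\right)}{2} = \frac{-4 + f}{2 \left(a + a f\right)}$)
$R{\left(z \right)} = -2 + \sqrt{\frac{1}{32} + z}$ ($R{\left(z \right)} = -2 + \sqrt{z + \frac{-4 + 3}{2 \left(-4\right) \left(1 + 3\right)}} = -2 + \sqrt{z + \frac{1}{2} \left(- \frac{1}{4}\right) \frac{1}{4} \left(-1\right)} = -2 + \sqrt{z + \frac{1}{32}} = -2 + \sqrt{\frac{1}{32} + z}$)
$R^{2}{\left(\left(4 + 3\right) + 0 \right)} = \left(-2 + \frac{\sqrt{2 + 64 \left(\left(4 + 3\right) + 0\right)}}{8}\right)^{2} = \left(-2 + \frac{\sqrt{2 + 64 \left(7 + 0\right)}}{8}\right)^{2} = \left(-2 + \frac{\sqrt{2 + 64 \cdot 7}}{8}\right)^{2} = \left(-2 + \frac{\sqrt{2 + 448}}{8}\right)^{2} = \left(-2 + \frac{\sqrt{450}}{8}\right)^{2} = \left(-2 + \frac{15 \sqrt{2}}{8}\right)^{2}$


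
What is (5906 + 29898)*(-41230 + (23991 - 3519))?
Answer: -743219432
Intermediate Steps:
(5906 + 29898)*(-41230 + (23991 - 3519)) = 35804*(-41230 + 20472) = 35804*(-20758) = -743219432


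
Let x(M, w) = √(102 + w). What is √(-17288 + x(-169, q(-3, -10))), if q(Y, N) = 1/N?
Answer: √(-1728800 + 10*√10190)/10 ≈ 131.45*I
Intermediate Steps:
√(-17288 + x(-169, q(-3, -10))) = √(-17288 + √(102 + 1/(-10))) = √(-17288 + √(102 - ⅒)) = √(-17288 + √(1019/10)) = √(-17288 + √10190/10)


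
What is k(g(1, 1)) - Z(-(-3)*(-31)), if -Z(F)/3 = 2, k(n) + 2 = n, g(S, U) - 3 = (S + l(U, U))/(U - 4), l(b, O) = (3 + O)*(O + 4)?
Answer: 0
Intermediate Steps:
l(b, O) = (3 + O)*(4 + O)
g(S, U) = 3 + (12 + S + U² + 7*U)/(-4 + U) (g(S, U) = 3 + (S + (12 + U² + 7*U))/(U - 4) = 3 + (12 + S + U² + 7*U)/(-4 + U))
k(n) = -2 + n
Z(F) = -6 (Z(F) = -3*2 = -6)
k(g(1, 1)) - Z(-(-3)*(-31)) = (-2 + (1 + 1² + 10*1)/(-4 + 1)) - 1*(-6) = (-2 + (1 + 1 + 10)/(-3)) + 6 = (-2 - ⅓*12) + 6 = (-2 - 4) + 6 = -6 + 6 = 0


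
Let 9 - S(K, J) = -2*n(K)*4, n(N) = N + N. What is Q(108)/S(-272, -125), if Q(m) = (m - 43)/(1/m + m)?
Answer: -1404/10132219 ≈ -0.00013857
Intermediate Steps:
n(N) = 2*N
S(K, J) = 9 + 16*K (S(K, J) = 9 - (-4*K)*4 = 9 - (-16)*K = 9 + 16*K)
Q(m) = (-43 + m)/(m + 1/m)
Q(108)/S(-272, -125) = (108*(-43 + 108)/(1 + 108²))/(9 + 16*(-272)) = (108*65/(1 + 11664))/(9 - 4352) = (108*65/11665)/(-4343) = (108*(1/11665)*65)*(-1/4343) = (1404/2333)*(-1/4343) = -1404/10132219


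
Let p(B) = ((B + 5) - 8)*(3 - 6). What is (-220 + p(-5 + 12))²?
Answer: 53824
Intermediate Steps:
p(B) = 9 - 3*B (p(B) = ((5 + B) - 8)*(-3) = (-3 + B)*(-3) = 9 - 3*B)
(-220 + p(-5 + 12))² = (-220 + (9 - 3*(-5 + 12)))² = (-220 + (9 - 3*7))² = (-220 + (9 - 21))² = (-220 - 12)² = (-232)² = 53824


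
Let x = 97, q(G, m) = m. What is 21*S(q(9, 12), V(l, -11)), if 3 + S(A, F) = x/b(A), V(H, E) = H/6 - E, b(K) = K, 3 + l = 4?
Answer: 427/4 ≈ 106.75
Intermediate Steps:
l = 1 (l = -3 + 4 = 1)
V(H, E) = -E + H/6 (V(H, E) = H*(⅙) - E = H/6 - E = -E + H/6)
S(A, F) = -3 + 97/A
21*S(q(9, 12), V(l, -11)) = 21*(-3 + 97/12) = 21*(61/12) = 427/4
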